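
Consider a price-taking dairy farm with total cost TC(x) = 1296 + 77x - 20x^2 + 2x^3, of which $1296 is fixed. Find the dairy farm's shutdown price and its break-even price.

Shutdown price = min AVC. AVC = 77 - 20x + 2x^2, with vertex at x = 5 and minimum $27.
ATC = 1296/x + 77 - 20x + 2x^2. Setting dATC/dx = −1296/x^2 − 20 + 4x = 0 gives x = 9 (since 4·9^3 − 20·9^2 = 1296).
min ATC = 1296/9 + 77 − 20·9 + 2·9^2 = $203. That is the break-even price.
Between these two prices the firm operates at a loss; above $203 it earns a profit.

Shutdown price = $27; break-even price = $203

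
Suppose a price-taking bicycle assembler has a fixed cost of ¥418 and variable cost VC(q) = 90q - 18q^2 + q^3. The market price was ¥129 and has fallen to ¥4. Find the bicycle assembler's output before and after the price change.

Output falls from 13 to 0 (the firm shuts down)

MC = 90 - 36q + 3q^2; the shutdown threshold is min AVC = ¥9 (at q = 9).
With P = ¥129 above the shutdown price, P = MC gives q = 13.
At P = ¥4 < min AVC = ¥9, price no longer covers variable cost at any output, so the firm shuts down: q = 0.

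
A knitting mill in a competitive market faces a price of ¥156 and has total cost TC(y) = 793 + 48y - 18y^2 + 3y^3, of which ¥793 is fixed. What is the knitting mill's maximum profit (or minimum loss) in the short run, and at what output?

Profit = -¥145 at y = 6

AVC = 48 - 18y + 3y^2; min AVC = ¥21 at y = 3. Since P = ¥156 ≥ min AVC, the firm produces.
MC = 48 - 36y + 9y^2. Setting P = MC and taking the root on the rising branch gives y* = 6.
TR = 156·6 = 936. TC = 793 + 288 = 1081. Profit = 936 − 1081 = -¥145.
Shutting down would mean losing the fixed cost of ¥793, so operating at a loss of ¥145 is better by ¥648.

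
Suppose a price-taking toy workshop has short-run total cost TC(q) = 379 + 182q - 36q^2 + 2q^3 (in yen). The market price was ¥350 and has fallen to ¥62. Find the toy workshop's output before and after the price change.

MC = 182 - 72q + 6q^2; the shutdown threshold is min AVC = ¥20 (at q = 9).
With P = ¥350 above the shutdown price, P = MC gives q = 14.
At P = ¥62 ≥ min AVC, set P = MC: q = 10. The firm stays open but cuts output.

Output falls from 14 to 10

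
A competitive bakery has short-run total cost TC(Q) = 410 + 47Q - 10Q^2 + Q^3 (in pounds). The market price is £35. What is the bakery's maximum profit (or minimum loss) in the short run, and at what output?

AVC = 47 - 10Q + Q^2 has its minimum £22 at Q = 5; price £35 clears that bar, so the firm operates.
With MC = 47 - 20Q + 3Q^2, P = MC on the upward-sloping part at Q* = 6.
TR = 35·6 = 210. TC = 410 + 138 = 548. Profit = 210 − 548 = -£338.
By producing, the firm covers all variable cost plus £72 of fixed cost; shutting down would lose the full £410.

Profit = -£338 at Q = 6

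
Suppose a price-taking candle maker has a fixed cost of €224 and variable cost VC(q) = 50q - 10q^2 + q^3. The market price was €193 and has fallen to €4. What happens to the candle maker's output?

MC = 50 - 20q + 3q^2; the shutdown threshold is min AVC = €25 (at q = 5).
With P = €193 above the shutdown price, P = MC gives q = 11.
At P = €4 < min AVC = €25, price no longer covers variable cost at any output, so the firm shuts down: q = 0.

Output falls from 11 to 0 (the firm shuts down)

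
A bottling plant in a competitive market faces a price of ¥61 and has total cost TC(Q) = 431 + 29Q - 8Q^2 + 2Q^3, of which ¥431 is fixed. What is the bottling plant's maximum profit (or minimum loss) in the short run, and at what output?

Profit = -¥303 at Q = 4

AVC = 29 - 8Q + 2Q^2; min AVC = ¥21 at Q = 2. Since P = ¥61 ≥ min AVC, the firm produces.
MC = 29 - 16Q + 6Q^2. Setting P = MC and taking the root on the rising branch gives Q* = 4.
TR = 61·4 = 244. TC = 431 + 116 = 547. Profit = 244 − 547 = -¥303.
That loss of ¥303 beats the ¥431 the firm would lose by shutting down; producing recovers ¥128 of fixed cost.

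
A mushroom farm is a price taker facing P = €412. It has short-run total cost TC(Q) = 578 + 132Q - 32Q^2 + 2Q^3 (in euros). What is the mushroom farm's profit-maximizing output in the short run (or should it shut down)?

Produce at Q = 14

Strip out fixed cost: VC = 132Q - 32Q^2 + 2Q^3. Then AVC = 132 - 32Q + 2Q^2 and MC = 132 - 64Q + 6Q^2.
The AVC parabola has its vertex at Q = 32/4 = 8, where AVC = 132 - 32·8 + 2·8^2 = €4.
P = €412 exceeds min AVC = €4, so the firm stays open.
Set P = MC: 412 = 132 - 64Q + 6Q^2 → -280 - 64Q + 6Q^2 = 0. The roots are Q = -10/3 and Q = 14; the profit-maximizing output is on the rising part of MC, so Q* = 14.
Check: AVC at Q = 14 is €76 ≤ P, so revenue covers variable cost.
Profit = P·Q − TC = 412·14 − 1642 = €4126.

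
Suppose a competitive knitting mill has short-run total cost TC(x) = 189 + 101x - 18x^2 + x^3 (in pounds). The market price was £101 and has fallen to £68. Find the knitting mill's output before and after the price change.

MC = 101 - 36x + 3x^2; the shutdown threshold is min AVC = £20 (at x = 9).
With P = £101 above the shutdown price, P = MC gives x = 12.
At P = £68 ≥ min AVC, set P = MC: x = 11. The firm stays open but cuts output.

Output falls from 12 to 11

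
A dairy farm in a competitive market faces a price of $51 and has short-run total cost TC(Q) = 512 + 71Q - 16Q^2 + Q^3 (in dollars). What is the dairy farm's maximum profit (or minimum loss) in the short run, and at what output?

AVC = 71 - 16Q + Q^2 has its minimum $7 at Q = 8; price $51 clears that bar, so the firm operates.
With MC = 71 - 32Q + 3Q^2, P = MC on the upward-sloping part at Q* = 10.
TR = 51·10 = 510. TC = 512 + 110 = 622. Profit = 510 − 622 = -$112.
Shutting down would mean losing the fixed cost of $512, so operating at a loss of $112 is better by $400.

Profit = -$112 at Q = 10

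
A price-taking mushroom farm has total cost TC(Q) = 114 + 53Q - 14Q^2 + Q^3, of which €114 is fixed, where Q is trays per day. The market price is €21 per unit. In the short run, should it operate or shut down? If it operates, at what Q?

Variable cost is VC = 53Q - 14Q^2 + Q^3, so AVC = VC/Q = 53 - 14Q + Q^2 and MC = dTC/dQ = 53 - 28Q + 3Q^2.
The AVC parabola has its vertex at Q = 14/2 = 7, where AVC = 53 - 14·7 + 7^2 = €4.
Since P = €21 ≥ min AVC = €4, price covers variable cost and the firm should produce.
Solving P = MC: 32 - 28Q + 3Q^2 = 0 ⇒ Q = 4/3 or 8. On the upward-sloping branch, Q* = 8.
Check: AVC at Q = 8 is €5 ≤ P, so revenue covers variable cost.
Profit = P·Q − TC = 21·8 − 154 = €14.

Produce at Q = 8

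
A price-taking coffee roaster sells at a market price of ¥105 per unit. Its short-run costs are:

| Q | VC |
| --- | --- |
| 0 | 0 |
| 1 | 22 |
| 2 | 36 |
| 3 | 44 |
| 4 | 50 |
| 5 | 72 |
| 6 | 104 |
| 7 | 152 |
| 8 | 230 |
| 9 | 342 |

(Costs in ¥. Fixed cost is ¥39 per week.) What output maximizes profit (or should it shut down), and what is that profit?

Q = 8; profit = ¥571

Compute π = P·Q − TC at each output: Q=0: -39; Q=1: 44; Q=2: 135; Q=3: 232; Q=4: 331; Q=5: 414; Q=6: 487; Q=7: 544; Q=8: 571; Q=9: 564.
Profit is maximized at Q = 8. AVC there is 230/8 = ¥28.75 ≤ P, so producing beats shutting down (which would give -¥39).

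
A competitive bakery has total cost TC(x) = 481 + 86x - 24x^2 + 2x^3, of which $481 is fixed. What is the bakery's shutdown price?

$14 per unit

The firm shuts down when price falls below the minimum of average variable cost. AVC = VC/x = 86 - 24x + 2x^2.
dAVC/dx = -24 + 4x = 0 gives x = 6. min AVC = 86 - 24·6 + 2·6^2 = 14.
The firm shuts down for any P below $14.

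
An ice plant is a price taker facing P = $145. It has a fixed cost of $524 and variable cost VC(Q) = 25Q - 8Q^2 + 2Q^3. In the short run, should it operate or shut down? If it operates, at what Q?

Produce at Q = 6

Strip out fixed cost: VC = 25Q - 8Q^2 + 2Q^3. Then AVC = 25 - 8Q + 2Q^2 and MC = 25 - 16Q + 6Q^2.
AVC is minimized where dAVC/dQ = -8 + 4Q = 0, at Q = 2; min AVC = 25 - 8·2 + 2·2^2 = $17.
Because $145 ≥ $17, revenue can cover variable cost; the firm operates.
Solving P = MC: -120 - 16Q + 6Q^2 = 0 ⇒ Q = -10/3 or 6. On the upward-sloping branch, Q* = 6.
Check: AVC at Q = 6 is $49 ≤ P, so revenue covers variable cost.
Profit = P·Q − TC = 145·6 − 818 = $52.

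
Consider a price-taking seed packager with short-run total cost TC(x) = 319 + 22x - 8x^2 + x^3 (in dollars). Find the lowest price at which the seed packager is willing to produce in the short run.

The firm shuts down when price falls below the minimum of average variable cost. AVC = VC/x = 22 - 8x + x^2.
At the minimum of AVC, MC = AVC. MC = 22 - 16x + 3x^2; setting MC = AVC gives 2x^2 - 8x = 0, so x = 4. min AVC = 6.
So the shutdown price is $6.

$6 per unit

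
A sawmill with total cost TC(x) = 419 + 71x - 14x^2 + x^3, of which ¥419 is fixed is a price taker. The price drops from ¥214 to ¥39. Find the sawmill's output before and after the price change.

Output falls from 13 to 8

MC = 71 - 28x + 3x^2; the shutdown threshold is min AVC = ¥22 (at x = 7).
With P = ¥214 above the shutdown price, P = MC gives x = 13.
At P = ¥39 ≥ min AVC, set P = MC: x = 8. The firm stays open but cuts output.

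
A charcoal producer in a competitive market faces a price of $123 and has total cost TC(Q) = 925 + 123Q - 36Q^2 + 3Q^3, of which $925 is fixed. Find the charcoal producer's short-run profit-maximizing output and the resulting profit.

AVC = 123 - 36Q + 3Q^2; min AVC = $15 at Q = 6. Since P = $123 ≥ min AVC, the firm produces.
MC = 123 - 72Q + 9Q^2. Setting P = MC and taking the root on the rising branch gives Q* = 8.
TR = 123·8 = 984. TC = 925 + 216 = 1141. Profit = 984 − 1141 = -$157.
That loss of $157 beats the $925 the firm would lose by shutting down; producing recovers $768 of fixed cost.

Profit = -$157 at Q = 8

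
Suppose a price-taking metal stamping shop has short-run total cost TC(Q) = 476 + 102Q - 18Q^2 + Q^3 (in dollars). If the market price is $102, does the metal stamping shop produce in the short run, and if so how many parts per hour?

Produce at Q = 12

From TC, MC = TC'(Q) = 102 - 36Q + 3Q^2 and AVC = VC/Q = 102 - 18Q + Q^2.
The AVC parabola has its vertex at Q = 18/2 = 9, where AVC = 102 - 18·9 + 9^2 = $21.
Since P = $102 ≥ min AVC = $21, price covers variable cost and the firm should produce.
Solving P = MC: -36Q + 3Q^2 = 0 ⇒ Q = 0 or 12. On the upward-sloping branch, Q* = 12.
Check: AVC at Q = 12 is $30 ≤ P, so revenue covers variable cost.
Profit = P·Q − TC = 102·12 − 836 = $388.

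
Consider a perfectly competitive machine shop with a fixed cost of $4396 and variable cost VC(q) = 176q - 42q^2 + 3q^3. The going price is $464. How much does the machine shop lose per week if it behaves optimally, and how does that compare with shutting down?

AVC = 176 - 42q + 3q^2 has its minimum $29 at q = 7; price $464 clears that bar, so the firm operates.
MC = 176 - 84q + 9q^2. Setting P = MC and taking the root on the rising branch gives q* = 12.
TR = 464·12 = 5568. TC = 4396 + 1248 = 5644. Profit = 5568 − 5644 = -$76.
That loss of $76 beats the $4396 the firm would lose by shutting down; producing recovers $4320 of fixed cost.

Profit = -$76 at q = 12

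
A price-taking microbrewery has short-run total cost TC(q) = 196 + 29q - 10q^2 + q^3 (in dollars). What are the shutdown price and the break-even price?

Shutdown price = $4; break-even price = $36

Shutdown price = min AVC. AVC = 29 - 10q + q^2, with vertex at q = 5 and minimum $4.
ATC = 196/q + 29 - 10q + q^2. Setting dATC/dq = −196/q^2 − 10 + 2q = 0 gives q = 7 (since 2·7^3 − 10·7^2 = 196).
min ATC = 196/7 + 29 − 10·7 + 7^2 = $36. That is the break-even price.
Between these two prices the firm operates at a loss; above $36 it earns a profit.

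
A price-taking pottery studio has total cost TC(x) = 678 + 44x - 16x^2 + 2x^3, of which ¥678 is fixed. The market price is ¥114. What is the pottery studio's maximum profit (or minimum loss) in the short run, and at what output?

AVC = 44 - 16x + 2x^2; min AVC = ¥12 at x = 4. Since P = ¥114 ≥ min AVC, the firm produces.
MC = 44 - 32x + 6x^2. Setting P = MC and taking the root on the rising branch gives x* = 7.
TR = 114·7 = 798. TC = 678 + 210 = 888. Profit = 798 − 888 = -¥90.
By producing, the firm covers all variable cost plus ¥588 of fixed cost; shutting down would lose the full ¥678.

Profit = -¥90 at x = 7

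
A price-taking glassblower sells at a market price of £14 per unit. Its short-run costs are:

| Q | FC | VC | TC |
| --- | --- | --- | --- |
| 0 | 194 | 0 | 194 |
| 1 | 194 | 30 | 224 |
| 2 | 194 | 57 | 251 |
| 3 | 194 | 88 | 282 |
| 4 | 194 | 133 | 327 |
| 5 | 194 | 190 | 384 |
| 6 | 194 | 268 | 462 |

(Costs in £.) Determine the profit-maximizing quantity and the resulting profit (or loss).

Q = 0 (shut down); profit = -£194

Tabulate TR − TC: Q=0: -194; Q=1: -210; Q=2: -223; Q=3: -240; Q=4: -271; Q=5: -314; Q=6: -378.
Profit is highest at Q = 0. Equivalently, the lowest AVC in the table is 57/2 ≈ £28.50 at Q = 2, and P = £14 falls below it — price never covers variable cost, so the firm shuts down and loses only its fixed cost.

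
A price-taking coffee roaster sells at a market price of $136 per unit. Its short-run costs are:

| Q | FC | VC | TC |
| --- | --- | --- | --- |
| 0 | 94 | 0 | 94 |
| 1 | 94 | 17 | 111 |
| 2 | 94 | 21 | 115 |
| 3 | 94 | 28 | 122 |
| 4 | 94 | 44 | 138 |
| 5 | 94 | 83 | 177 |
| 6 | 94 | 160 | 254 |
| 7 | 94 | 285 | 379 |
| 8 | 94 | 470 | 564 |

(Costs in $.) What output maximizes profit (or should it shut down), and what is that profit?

Tabulate TR − TC: Q=0: -94; Q=1: 25; Q=2: 157; Q=3: 286; Q=4: 406; Q=5: 503; Q=6: 562; Q=7: 573; Q=8: 524.
Profit is maximized at Q = 7. AVC there is 285/7 = $40.71 ≤ P, so producing beats shutting down (which would give -$94).

Q = 7; profit = $573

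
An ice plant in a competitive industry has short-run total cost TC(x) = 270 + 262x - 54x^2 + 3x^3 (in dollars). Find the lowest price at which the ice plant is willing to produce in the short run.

The firm shuts down when price falls below the minimum of average variable cost. AVC = VC/x = 262 - 54x + 3x^2.
At the minimum of AVC, MC = AVC. MC = 262 - 108x + 9x^2; setting MC = AVC gives 6x^2 - 54x = 0, so x = 9. min AVC = 19.
The firm shuts down for any P below $19.

$19 per unit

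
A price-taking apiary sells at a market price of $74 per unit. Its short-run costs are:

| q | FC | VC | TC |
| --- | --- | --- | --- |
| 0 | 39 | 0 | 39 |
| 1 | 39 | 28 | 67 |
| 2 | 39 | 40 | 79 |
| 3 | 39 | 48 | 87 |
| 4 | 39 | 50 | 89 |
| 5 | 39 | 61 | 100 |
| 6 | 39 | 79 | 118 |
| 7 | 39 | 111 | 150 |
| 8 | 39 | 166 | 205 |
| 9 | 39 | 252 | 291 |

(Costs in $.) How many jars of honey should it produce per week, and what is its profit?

q = 8; profit = $387

Profit at each row (π = 74q − TC): q=0: -39; q=1: 7; q=2: 69; q=3: 135; q=4: 207; q=5: 270; q=6: 326; q=7: 368; q=8: 387; q=9: 375.
Profit is maximized at q = 8. AVC there is 166/8 = $20.75 ≤ P, so producing beats shutting down (which would give -$39).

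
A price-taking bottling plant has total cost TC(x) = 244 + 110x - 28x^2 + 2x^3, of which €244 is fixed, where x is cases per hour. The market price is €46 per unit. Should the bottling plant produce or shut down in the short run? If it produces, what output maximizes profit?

Variable cost is VC = 110x - 28x^2 + 2x^3, so AVC = VC/x = 110 - 28x + 2x^2 and MC = dTC/dx = 110 - 56x + 6x^2.
AVC is minimized where dAVC/dx = -28 + 4x = 0, at x = 7; min AVC = 110 - 28·7 + 2·7^2 = €12.
Because €46 ≥ €12, revenue can cover variable cost; the firm operates.
P = MC gives 64 - 56x + 6x^2 = 0, with roots 4/3 and 8. Take the larger (rising MC): x* = 8.
Check: AVC at x = 8 is €14 ≤ P, so revenue covers variable cost.
Profit = P·x − TC = 46·8 − 356 = €12.

Produce at x = 8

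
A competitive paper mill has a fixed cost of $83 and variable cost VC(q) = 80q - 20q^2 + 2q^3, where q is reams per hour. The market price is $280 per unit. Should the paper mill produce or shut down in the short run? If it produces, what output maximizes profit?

Produce at q = 10

Strip out fixed cost: VC = 80q - 20q^2 + 2q^3. Then AVC = 80 - 20q + 2q^2 and MC = 80 - 40q + 6q^2.
AVC hits its minimum where MC = AVC, at q = 5, giving min AVC = 80 - 20·5 + 2·5^2 = $30.
Because $280 ≥ $30, revenue can cover variable cost; the firm operates.
Solving P = MC: -200 - 40q + 6q^2 = 0 ⇒ q = -10/3 or 10. On the upward-sloping branch, q* = 10.
Check: AVC at q = 10 is $80 ≤ P, so revenue covers variable cost.
Profit = P·q − TC = 280·10 − 883 = $1917.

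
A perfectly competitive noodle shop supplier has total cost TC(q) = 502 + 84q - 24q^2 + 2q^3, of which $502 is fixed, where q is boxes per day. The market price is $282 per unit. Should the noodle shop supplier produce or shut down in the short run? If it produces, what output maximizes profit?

Produce at q = 11

From TC, MC = TC'(q) = 84 - 48q + 6q^2 and AVC = VC/q = 84 - 24q + 2q^2.
AVC hits its minimum where MC = AVC, at q = 6, giving min AVC = 84 - 24·6 + 2·6^2 = $12.
P = $282 exceeds min AVC = $12, so the firm stays open.
Solving P = MC: -198 - 48q + 6q^2 = 0 ⇒ q = -3 or 11. On the upward-sloping branch, q* = 11.
Check: AVC at q = 11 is $62 ≤ P, so revenue covers variable cost.
Profit = P·q − TC = 282·11 − 1184 = $1918.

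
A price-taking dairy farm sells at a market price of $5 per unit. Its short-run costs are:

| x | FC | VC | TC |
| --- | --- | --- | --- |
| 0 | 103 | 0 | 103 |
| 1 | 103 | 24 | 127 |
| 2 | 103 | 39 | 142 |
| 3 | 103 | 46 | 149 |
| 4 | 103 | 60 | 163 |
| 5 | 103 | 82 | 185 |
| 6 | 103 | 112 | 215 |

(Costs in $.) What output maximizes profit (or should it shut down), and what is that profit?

x = 0 (shut down); profit = -$103

Tabulate TR − TC: x=0: -103; x=1: -122; x=2: -132; x=3: -134; x=4: -143; x=5: -160; x=6: -185.
Profit is highest at x = 0. Equivalently, the lowest AVC in the table is 60/4 ≈ $15 at x = 4, and P = $5 falls below it — price never covers variable cost, so the firm shuts down and loses only its fixed cost.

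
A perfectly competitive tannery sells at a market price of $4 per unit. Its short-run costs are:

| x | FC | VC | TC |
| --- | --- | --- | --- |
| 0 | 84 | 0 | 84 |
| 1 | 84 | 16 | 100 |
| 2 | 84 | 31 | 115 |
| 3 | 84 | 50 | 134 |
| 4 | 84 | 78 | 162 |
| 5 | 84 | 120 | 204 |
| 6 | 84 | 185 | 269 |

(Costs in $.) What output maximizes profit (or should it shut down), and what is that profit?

x = 0 (shut down); profit = -$84

Tabulate TR − TC: x=0: -84; x=1: -96; x=2: -107; x=3: -122; x=4: -146; x=5: -184; x=6: -245.
Profit is highest at x = 0. Equivalently, the lowest AVC in the table is 31/2 ≈ $15.50 at x = 2, and P = $4 falls below it — price never covers variable cost, so the firm shuts down and loses only its fixed cost.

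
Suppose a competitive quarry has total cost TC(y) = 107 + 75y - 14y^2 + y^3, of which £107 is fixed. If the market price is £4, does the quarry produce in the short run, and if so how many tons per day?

Strip out fixed cost: VC = 75y - 14y^2 + y^3. Then AVC = 75 - 14y + y^2 and MC = 75 - 28y + 3y^2.
AVC is minimized where dAVC/dy = -14 + 2y = 0, at y = 7; min AVC = 75 - 14·7 + 7^2 = £26.
Since P = £4 < min AVC = £26, price fails to cover variable cost at any output.
Best response: produce nothing and absorb the £107 fixed cost.

Shut down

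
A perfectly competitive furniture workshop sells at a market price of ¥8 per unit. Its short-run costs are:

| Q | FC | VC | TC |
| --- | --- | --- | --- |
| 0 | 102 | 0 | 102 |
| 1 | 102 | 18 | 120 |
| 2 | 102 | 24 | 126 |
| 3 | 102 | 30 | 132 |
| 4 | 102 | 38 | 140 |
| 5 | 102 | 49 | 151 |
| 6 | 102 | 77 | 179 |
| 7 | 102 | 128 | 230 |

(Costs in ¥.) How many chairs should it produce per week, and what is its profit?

Profit at each row (π = 8Q − TC): Q=0: -102; Q=1: -112; Q=2: -110; Q=3: -108; Q=4: -108; Q=5: -111; Q=6: -131; Q=7: -174.
Profit is highest at Q = 0. Equivalently, the lowest AVC in the table is 38/4 ≈ ¥9.50 at Q = 4, and P = ¥8 falls below it — price never covers variable cost, so the firm shuts down and loses only its fixed cost.

Q = 0 (shut down); profit = -¥102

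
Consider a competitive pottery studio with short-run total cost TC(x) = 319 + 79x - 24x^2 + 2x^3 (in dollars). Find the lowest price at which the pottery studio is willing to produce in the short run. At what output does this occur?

Short-run supply begins at min AVC. From VC = 79x - 24x^2 + 2x^3, AVC = 79 - 24x + 2x^2.
At the minimum of AVC, MC = AVC. MC = 79 - 48x + 6x^2; setting MC = AVC gives 4x^2 - 24x = 0, so x = 6. min AVC = 7.
For P < $7 the firm produces nothing.

$7 per unit, at x = 6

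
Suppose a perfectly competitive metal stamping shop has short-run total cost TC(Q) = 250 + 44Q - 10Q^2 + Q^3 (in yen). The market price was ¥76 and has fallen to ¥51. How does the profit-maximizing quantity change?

Output falls from 8 to 7

AVC = 44 - 10Q + Q^2, minimized at Q = 5 where min AVC = ¥19. MC = 44 - 20Q + 3Q^2.
With P = ¥76 above the shutdown price, P = MC gives Q = 8.
At P = ¥51 ≥ min AVC, set P = MC: Q = 7. The firm stays open but cuts output.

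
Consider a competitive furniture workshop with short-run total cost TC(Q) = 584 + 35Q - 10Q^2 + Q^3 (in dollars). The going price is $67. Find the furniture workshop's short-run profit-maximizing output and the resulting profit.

AVC = 35 - 10Q + Q^2 has its minimum $10 at Q = 5; price $67 clears that bar, so the firm operates.
MC = 35 - 20Q + 3Q^2. Setting P = MC and taking the root on the rising branch gives Q* = 8.
TR = 67·8 = 536. TC = 584 + 152 = 736. Profit = 536 − 736 = -$200.
Shutting down would mean losing the fixed cost of $584, so operating at a loss of $200 is better by $384.

Profit = -$200 at Q = 8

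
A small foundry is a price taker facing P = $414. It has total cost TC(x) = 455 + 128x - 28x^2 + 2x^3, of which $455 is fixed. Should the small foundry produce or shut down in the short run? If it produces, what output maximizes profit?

Produce at x = 13

Strip out fixed cost: VC = 128x - 28x^2 + 2x^3. Then AVC = 128 - 28x + 2x^2 and MC = 128 - 56x + 6x^2.
AVC hits its minimum where MC = AVC, at x = 7, giving min AVC = 128 - 28·7 + 2·7^2 = $30.
Since P = $414 ≥ min AVC = $30, price covers variable cost and the firm should produce.
Set P = MC: 414 = 128 - 56x + 6x^2 → -286 - 56x + 6x^2 = 0. The roots are x = -11/3 and x = 13; the profit-maximizing output is on the rising part of MC, so x* = 13.
Check: AVC at x = 13 is $102 ≤ P, so revenue covers variable cost.
Profit = P·x − TC = 414·13 − 1781 = $3601.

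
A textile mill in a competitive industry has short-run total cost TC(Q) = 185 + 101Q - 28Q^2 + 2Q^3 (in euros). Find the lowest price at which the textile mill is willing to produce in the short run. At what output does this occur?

€3 per unit, at Q = 7

The firm shuts down when price falls below the minimum of average variable cost. AVC = VC/Q = 101 - 28Q + 2Q^2.
At the minimum of AVC, MC = AVC. MC = 101 - 56Q + 6Q^2; setting MC = AVC gives 4Q^2 - 28Q = 0, so Q = 7. min AVC = 3.
So the shutdown price is €3.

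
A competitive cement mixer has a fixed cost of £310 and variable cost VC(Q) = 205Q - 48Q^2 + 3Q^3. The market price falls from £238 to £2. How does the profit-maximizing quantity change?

Output falls from 11 to 0 (the firm shuts down)

AVC = 205 - 48Q + 3Q^2, minimized at Q = 8 where min AVC = £13. MC = 205 - 96Q + 9Q^2.
At P = £238 ≥ min AVC, set P = MC on the rising branch: Q = 11.
At P = £2 < min AVC = £13, price no longer covers variable cost at any output, so the firm shuts down: Q = 0.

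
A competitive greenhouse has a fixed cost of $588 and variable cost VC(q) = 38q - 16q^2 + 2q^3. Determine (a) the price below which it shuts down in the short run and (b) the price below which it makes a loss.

Shutdown price = min AVC. AVC = 38 - 16q + 2q^2, with vertex at q = 4 and minimum $6.
ATC = 588/q + 38 - 16q + 2q^2. Setting dATC/dq = −588/q^2 − 16 + 4q = 0 gives q = 7 (since 4·7^3 − 16·7^2 = 588).
min ATC = 588/7 + 38 − 16·7 + 2·7^2 = $108. That is the break-even price.
For $6 ≤ P < $108 the firm produces at a loss; below $6 it shuts down.

Shutdown price = $6; break-even price = $108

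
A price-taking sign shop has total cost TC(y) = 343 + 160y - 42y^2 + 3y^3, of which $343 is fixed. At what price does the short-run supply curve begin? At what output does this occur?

The firm shuts down when price falls below the minimum of average variable cost. AVC = VC/y = 160 - 42y + 3y^2.
At the minimum of AVC, MC = AVC. MC = 160 - 84y + 9y^2; setting MC = AVC gives 6y^2 - 42y = 0, so y = 7. min AVC = 13.
So the shutdown price is $13.

$13 per unit, at y = 7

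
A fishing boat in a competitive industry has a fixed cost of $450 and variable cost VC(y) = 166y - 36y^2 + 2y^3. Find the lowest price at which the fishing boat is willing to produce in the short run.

$4 per unit

Short-run supply begins at min AVC. From VC = 166y - 36y^2 + 2y^3, AVC = 166 - 36y + 2y^2.
dAVC/dy = -36 + 4y = 0 gives y = 9. min AVC = 166 - 36·9 + 2·9^2 = 4.
For P < $4 the firm produces nothing.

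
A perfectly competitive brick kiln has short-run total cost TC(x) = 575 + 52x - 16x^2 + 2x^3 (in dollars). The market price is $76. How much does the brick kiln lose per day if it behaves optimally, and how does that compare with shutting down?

AVC = 52 - 16x + 2x^2 has its minimum $20 at x = 4; price $76 clears that bar, so the firm operates.
With MC = 52 - 32x + 6x^2, P = MC on the upward-sloping part at x* = 6.
TR = 76·6 = 456. TC = 575 + 168 = 743. Profit = 456 − 743 = -$287.
By producing, the firm covers all variable cost plus $288 of fixed cost; shutting down would lose the full $575.

Profit = -$287 at x = 6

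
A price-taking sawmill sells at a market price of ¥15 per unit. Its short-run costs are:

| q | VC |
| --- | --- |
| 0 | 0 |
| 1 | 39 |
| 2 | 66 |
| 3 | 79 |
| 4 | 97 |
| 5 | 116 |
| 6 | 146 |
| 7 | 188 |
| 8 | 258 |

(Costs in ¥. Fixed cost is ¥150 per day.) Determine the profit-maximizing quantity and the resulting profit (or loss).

Profit at each row (π = 15q − TC): q=0: -150; q=1: -174; q=2: -186; q=3: -184; q=4: -187; q=5: -191; q=6: -206; q=7: -233; q=8: -288.
Profit is highest at q = 0. Equivalently, the lowest AVC in the table is 116/5 ≈ ¥23.20 at q = 5, and P = ¥15 falls below it — price never covers variable cost, so the firm shuts down and loses only its fixed cost.

q = 0 (shut down); profit = -¥150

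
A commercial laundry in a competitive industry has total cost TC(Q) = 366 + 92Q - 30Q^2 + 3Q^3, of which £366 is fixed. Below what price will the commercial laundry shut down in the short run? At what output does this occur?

Short-run supply begins at min AVC. From VC = 92Q - 30Q^2 + 3Q^3, AVC = 92 - 30Q + 3Q^2.
dAVC/dQ = -30 + 6Q = 0 gives Q = 5. min AVC = 92 - 30·5 + 3·5^2 = 17.
So the shutdown price is £17.

£17 per unit, at Q = 5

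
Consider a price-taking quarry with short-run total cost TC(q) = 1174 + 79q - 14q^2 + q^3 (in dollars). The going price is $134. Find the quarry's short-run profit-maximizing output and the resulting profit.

AVC = 79 - 14q + q^2; min AVC = $30 at q = 7. Since P = $134 ≥ min AVC, the firm produces.
With MC = 79 - 28q + 3q^2, P = MC on the upward-sloping part at q* = 11.
TR = 134·11 = 1474. TC = 1174 + 506 = 1680. Profit = 1474 − 1680 = -$206.
That loss of $206 beats the $1174 the firm would lose by shutting down; producing recovers $968 of fixed cost.

Profit = -$206 at q = 11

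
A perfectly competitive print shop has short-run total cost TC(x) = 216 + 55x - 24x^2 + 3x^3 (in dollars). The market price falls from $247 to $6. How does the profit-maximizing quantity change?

Output falls from 8 to 0 (the firm shuts down)

MC = 55 - 48x + 9x^2; the shutdown threshold is min AVC = $7 (at x = 4).
With P = $247 above the shutdown price, P = MC gives x = 8.
At P = $6 < min AVC = $7, price no longer covers variable cost at any output, so the firm shuts down: x = 0.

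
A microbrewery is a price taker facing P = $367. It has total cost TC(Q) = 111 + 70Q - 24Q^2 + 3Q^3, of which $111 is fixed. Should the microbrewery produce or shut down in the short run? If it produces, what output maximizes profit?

Variable cost is VC = 70Q - 24Q^2 + 3Q^3, so AVC = VC/Q = 70 - 24Q + 3Q^2 and MC = dTC/dQ = 70 - 48Q + 9Q^2.
AVC is minimized where dAVC/dQ = -24 + 6Q = 0, at Q = 4; min AVC = 70 - 24·4 + 3·4^2 = $22.
Since P = $367 ≥ min AVC = $22, price covers variable cost and the firm should produce.
Solving P = MC: -297 - 48Q + 9Q^2 = 0 ⇒ Q = -11/3 or 9. On the upward-sloping branch, Q* = 9.
Check: AVC at Q = 9 is $97 ≤ P, so revenue covers variable cost.
Profit = P·Q − TC = 367·9 − 984 = $2319.

Produce at Q = 9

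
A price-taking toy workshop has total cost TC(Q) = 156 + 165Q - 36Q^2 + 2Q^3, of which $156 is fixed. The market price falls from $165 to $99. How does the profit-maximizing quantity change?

Output falls from 12 to 11

MC = 165 - 72Q + 6Q^2; the shutdown threshold is min AVC = $3 (at Q = 9).
At P = $165 ≥ min AVC, set P = MC on the rising branch: Q = 12.
At P = $99 ≥ min AVC, set P = MC: Q = 11. The firm stays open but cuts output.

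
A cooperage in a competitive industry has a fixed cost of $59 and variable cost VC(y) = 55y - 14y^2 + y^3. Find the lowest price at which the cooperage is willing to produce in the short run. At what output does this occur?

$6 per unit, at y = 7

The shutdown price is the minimum of AVC. VC = 55y - 14y^2 + y^3, so AVC = 55 - 14y + y^2.
dAVC/dy = -14 + 2y = 0 gives y = 7. min AVC = 55 - 14·7 + 7^2 = 6.
So the shutdown price is $6.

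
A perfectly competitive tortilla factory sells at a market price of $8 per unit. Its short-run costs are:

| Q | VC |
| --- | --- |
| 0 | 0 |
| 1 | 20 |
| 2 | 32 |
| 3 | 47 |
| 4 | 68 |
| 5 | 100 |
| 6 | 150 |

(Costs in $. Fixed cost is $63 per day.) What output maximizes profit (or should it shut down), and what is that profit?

Q = 0 (shut down); profit = -$63

Tabulate TR − TC: Q=0: -63; Q=1: -75; Q=2: -79; Q=3: -86; Q=4: -99; Q=5: -123; Q=6: -165.
Profit is highest at Q = 0. Equivalently, the lowest AVC in the table is 47/3 ≈ $15.67 at Q = 3, and P = $8 falls below it — price never covers variable cost, so the firm shuts down and loses only its fixed cost.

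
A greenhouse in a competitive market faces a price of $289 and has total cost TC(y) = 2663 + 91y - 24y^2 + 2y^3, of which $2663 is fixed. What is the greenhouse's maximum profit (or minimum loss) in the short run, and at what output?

AVC = 91 - 24y + 2y^2; min AVC = $19 at y = 6. Since P = $289 ≥ min AVC, the firm produces.
With MC = 91 - 48y + 6y^2, P = MC on the upward-sloping part at y* = 11.
TR = 289·11 = 3179. TC = 2663 + 759 = 3422. Profit = 3179 − 3422 = -$243.
By producing, the firm covers all variable cost plus $2420 of fixed cost; shutting down would lose the full $2663.

Profit = -$243 at y = 11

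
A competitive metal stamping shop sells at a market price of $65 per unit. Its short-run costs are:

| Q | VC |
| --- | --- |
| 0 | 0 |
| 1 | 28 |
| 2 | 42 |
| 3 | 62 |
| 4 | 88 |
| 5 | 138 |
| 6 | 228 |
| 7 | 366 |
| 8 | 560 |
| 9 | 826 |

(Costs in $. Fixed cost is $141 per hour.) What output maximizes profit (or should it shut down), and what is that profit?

Compute π = P·Q − TC at each output: Q=0: -141; Q=1: -104; Q=2: -53; Q=3: -8; Q=4: 31; Q=5: 46; Q=6: 21; Q=7: -52; Q=8: -181; Q=9: -382.
Profit is maximized at Q = 5. AVC there is 138/5 = $27.60 ≤ P, so producing beats shutting down (which would give -$141).

Q = 5; profit = $46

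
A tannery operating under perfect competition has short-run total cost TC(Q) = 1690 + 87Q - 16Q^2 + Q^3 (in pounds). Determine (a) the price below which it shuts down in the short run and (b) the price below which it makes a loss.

Shutdown price = £23; break-even price = £178

AVC = 87 - 16Q + Q^2; minimized at Q = 8, giving min AVC = £23. That is the shutdown price.
ATC = 1690/Q + 87 - 16Q + Q^2. Setting dATC/dQ = −1690/Q^2 − 16 + 2Q = 0 gives Q = 13 (since 2·13^3 − 16·13^2 = 1690).
min ATC = 1690/13 + 87 − 16·13 + 13^2 = £178. That is the break-even price.
For £23 ≤ P < £178 the firm produces at a loss; below £23 it shuts down.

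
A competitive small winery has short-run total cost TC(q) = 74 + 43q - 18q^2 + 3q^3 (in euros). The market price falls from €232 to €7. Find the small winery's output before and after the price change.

Output falls from 7 to 0 (the firm shuts down)

MC = 43 - 36q + 9q^2; the shutdown threshold is min AVC = €16 (at q = 3).
At P = €232 ≥ min AVC, set P = MC on the rising branch: q = 7.
At P = €7 < min AVC = €16, price no longer covers variable cost at any output, so the firm shuts down: q = 0.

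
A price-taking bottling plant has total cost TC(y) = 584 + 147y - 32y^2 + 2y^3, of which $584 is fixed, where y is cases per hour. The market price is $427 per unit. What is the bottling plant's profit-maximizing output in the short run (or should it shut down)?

From TC, MC = TC'(y) = 147 - 64y + 6y^2 and AVC = VC/y = 147 - 32y + 2y^2.
AVC hits its minimum where MC = AVC, at y = 8, giving min AVC = 147 - 32·8 + 2·8^2 = $19.
P = $427 exceeds min AVC = $19, so the firm stays open.
P = MC gives -280 - 64y + 6y^2 = 0, with roots -10/3 and 14. Take the larger (rising MC): y* = 14.
Check: AVC at y = 14 is $91 ≤ P, so revenue covers variable cost.
Profit = P·y − TC = 427·14 − 1858 = $4120.

Produce at y = 14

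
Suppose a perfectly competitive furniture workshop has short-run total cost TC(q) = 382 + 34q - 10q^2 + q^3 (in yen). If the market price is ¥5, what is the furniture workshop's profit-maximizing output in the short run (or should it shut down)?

Shut down

From TC, MC = TC'(q) = 34 - 20q + 3q^2 and AVC = VC/q = 34 - 10q + q^2.
AVC is minimized where dAVC/dq = -10 + 2q = 0, at q = 5; min AVC = 34 - 10·5 + 5^2 = ¥9.
Since P = ¥5 < min AVC = ¥9, price fails to cover variable cost at any output.
The firm minimizes its loss by shutting down and losing only its fixed cost of ¥382.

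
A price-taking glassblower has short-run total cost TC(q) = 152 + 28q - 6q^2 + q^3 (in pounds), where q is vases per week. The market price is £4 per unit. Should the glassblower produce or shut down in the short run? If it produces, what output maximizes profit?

Shut down

From TC, MC = TC'(q) = 28 - 12q + 3q^2 and AVC = VC/q = 28 - 6q + q^2.
AVC hits its minimum where MC = AVC, at q = 3, giving min AVC = 28 - 6·3 + 3^2 = £19.
P = £4 lies below min AVC = £19; no output level covers variable cost.
Best response: produce nothing and absorb the £152 fixed cost.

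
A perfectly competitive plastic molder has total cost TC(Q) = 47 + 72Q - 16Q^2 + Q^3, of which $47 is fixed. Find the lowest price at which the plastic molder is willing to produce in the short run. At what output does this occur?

$8 per unit, at Q = 8

The shutdown price is the minimum of AVC. VC = 72Q - 16Q^2 + Q^3, so AVC = 72 - 16Q + Q^2.
dAVC/dQ = -16 + 2Q = 0 gives Q = 8. min AVC = 72 - 16·8 + 8^2 = 8.
For P < $8 the firm produces nothing.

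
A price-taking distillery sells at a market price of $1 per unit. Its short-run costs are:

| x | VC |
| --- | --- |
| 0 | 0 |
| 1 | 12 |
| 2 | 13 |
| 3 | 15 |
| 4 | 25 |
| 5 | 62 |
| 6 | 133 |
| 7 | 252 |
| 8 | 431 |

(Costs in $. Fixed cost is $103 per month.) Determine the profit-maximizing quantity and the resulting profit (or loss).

Profit at each row (π = 1x − TC): x=0: -103; x=1: -114; x=2: -114; x=3: -115; x=4: -124; x=5: -160; x=6: -230; x=7: -348; x=8: -526.
Profit is highest at x = 0. Equivalently, the lowest AVC in the table is 15/3 ≈ $5 at x = 3, and P = $1 falls below it — price never covers variable cost, so the firm shuts down and loses only its fixed cost.

x = 0 (shut down); profit = -$103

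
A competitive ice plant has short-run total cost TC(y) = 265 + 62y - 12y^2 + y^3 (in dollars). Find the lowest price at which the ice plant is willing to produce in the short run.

The firm shuts down when price falls below the minimum of average variable cost. AVC = VC/y = 62 - 12y + y^2.
dAVC/dy = -12 + 2y = 0 gives y = 6. min AVC = 62 - 12·6 + 6^2 = 26.
For P < $26 the firm produces nothing.

$26 per unit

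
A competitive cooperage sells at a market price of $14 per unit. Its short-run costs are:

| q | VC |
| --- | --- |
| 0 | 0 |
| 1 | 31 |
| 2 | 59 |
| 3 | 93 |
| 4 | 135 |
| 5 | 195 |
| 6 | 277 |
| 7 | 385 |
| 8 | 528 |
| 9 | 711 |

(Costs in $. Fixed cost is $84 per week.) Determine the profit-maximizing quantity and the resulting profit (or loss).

q = 0 (shut down); profit = -$84

Tabulate TR − TC: q=0: -84; q=1: -101; q=2: -115; q=3: -135; q=4: -163; q=5: -209; q=6: -277; q=7: -371; q=8: -500; q=9: -669.
Profit is highest at q = 0. Equivalently, the lowest AVC in the table is 59/2 ≈ $29.50 at q = 2, and P = $14 falls below it — price never covers variable cost, so the firm shuts down and loses only its fixed cost.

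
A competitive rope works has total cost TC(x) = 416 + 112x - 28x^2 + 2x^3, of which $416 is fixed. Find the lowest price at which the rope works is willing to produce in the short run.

Short-run supply begins at min AVC. From VC = 112x - 28x^2 + 2x^3, AVC = 112 - 28x + 2x^2.
At the minimum of AVC, MC = AVC. MC = 112 - 56x + 6x^2; setting MC = AVC gives 4x^2 - 28x = 0, so x = 7. min AVC = 14.
For P < $14 the firm produces nothing.

$14 per unit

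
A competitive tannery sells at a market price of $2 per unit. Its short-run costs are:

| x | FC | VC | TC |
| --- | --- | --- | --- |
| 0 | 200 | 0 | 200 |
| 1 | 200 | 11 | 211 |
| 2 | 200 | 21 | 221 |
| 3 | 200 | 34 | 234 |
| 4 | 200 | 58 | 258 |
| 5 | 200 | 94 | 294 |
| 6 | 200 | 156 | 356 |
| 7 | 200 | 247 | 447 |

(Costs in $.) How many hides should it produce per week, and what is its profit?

x = 0 (shut down); profit = -$200

Profit at each row (π = 2x − TC): x=0: -200; x=1: -209; x=2: -217; x=3: -228; x=4: -250; x=5: -284; x=6: -344; x=7: -433.
Profit is highest at x = 0. Equivalently, the lowest AVC in the table is 21/2 ≈ $10.50 at x = 2, and P = $2 falls below it — price never covers variable cost, so the firm shuts down and loses only its fixed cost.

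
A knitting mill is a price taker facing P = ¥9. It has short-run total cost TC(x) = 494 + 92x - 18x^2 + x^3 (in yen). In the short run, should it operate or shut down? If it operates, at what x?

Shut down

Strip out fixed cost: VC = 92x - 18x^2 + x^3. Then AVC = 92 - 18x + x^2 and MC = 92 - 36x + 3x^2.
AVC is minimized where dAVC/dx = -18 + 2x = 0, at x = 9; min AVC = 92 - 18·9 + 9^2 = ¥11.
With P < min AVC (¥9 < ¥11), every unit sold adds to the loss.
Shutting down limits the loss to fixed cost, ¥494.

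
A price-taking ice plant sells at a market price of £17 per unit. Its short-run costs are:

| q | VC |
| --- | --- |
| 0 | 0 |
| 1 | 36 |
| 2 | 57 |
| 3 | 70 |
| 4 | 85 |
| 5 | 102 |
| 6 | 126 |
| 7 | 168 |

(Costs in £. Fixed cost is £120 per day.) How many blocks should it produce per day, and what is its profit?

Profit at each row (π = 17q − TC): q=0: -120; q=1: -139; q=2: -143; q=3: -139; q=4: -137; q=5: -137; q=6: -144; q=7: -169.
Profit is highest at q = 0. Equivalently, the lowest AVC in the table is 102/5 ≈ £20.40 at q = 5, and P = £17 falls below it — price never covers variable cost, so the firm shuts down and loses only its fixed cost.

q = 0 (shut down); profit = -£120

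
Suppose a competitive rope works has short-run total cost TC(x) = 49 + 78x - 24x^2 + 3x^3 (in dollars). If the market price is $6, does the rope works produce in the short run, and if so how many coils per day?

From TC, MC = TC'(x) = 78 - 48x + 9x^2 and AVC = VC/x = 78 - 24x + 3x^2.
AVC is minimized where dAVC/dx = -24 + 6x = 0, at x = 4; min AVC = 78 - 24·4 + 3·4^2 = $30.
With P < min AVC ($6 < $30), every unit sold adds to the loss.
Best response: produce nothing and absorb the $49 fixed cost.

Shut down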